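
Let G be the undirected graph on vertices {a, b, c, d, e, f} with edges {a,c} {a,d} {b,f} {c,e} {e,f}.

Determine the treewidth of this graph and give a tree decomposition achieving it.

The largest bag has 2 vertices, giving width 1; this decomposition certifies tw(G) ≤ 1. Since G has at least one edge (e.g. d–a), it is not an edgeless graph, so tw(G) ≥ 1. Combining the bounds, tw(G) = 1.

Treewidth 1.
One optimal decomposition is:
Bags: B1 = {a, d}  B2 = {a, c}  B3 = {c, e}  B4 = {e, f}  B5 = {b, f}
Tree: B1–B2, B2–B3, B3–B4, B4–B5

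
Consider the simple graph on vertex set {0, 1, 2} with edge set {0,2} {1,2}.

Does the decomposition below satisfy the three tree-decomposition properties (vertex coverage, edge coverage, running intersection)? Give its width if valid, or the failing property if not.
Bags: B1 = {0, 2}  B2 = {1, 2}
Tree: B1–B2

Yes; width 1.

Vertex coverage: the bags together contain {0, 1, 2}, the full vertex set. Edge coverage: each edge of G has both endpoints in at least one bag. Running intersection: for every vertex, the bags containing it form a connected subtree. All three properties hold, so this is a valid tree decomposition of width max|bag| − 1 = 1, and hence tw(G) ≤ 1.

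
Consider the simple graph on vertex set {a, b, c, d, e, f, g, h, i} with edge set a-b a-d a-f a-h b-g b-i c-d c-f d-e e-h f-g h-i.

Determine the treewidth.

3

A width-3 tree decomposition is:
Bags: B1 = {b, g, h, i}  B2 = {a, b, g, h}  B3 = {a, f, g, h}  B4 = {a, e, f, h}  B5 = {a, d, e, f}  B6 = {c, d, e, f}
Tree: B1–B2, B2–B3, B3–B4, B4–B5, B5–B6
Every bag has size at most 4, so the width is 4 − 1 = 3 and tw(G) ≤ 3. For the lower bound: the 4 vertex sets {b,g,i}, {h}, {a}, {c,d,e,f} are disjoint, each induces a connected subgraph, and every pair is joined by at least one edge of G. Contracting each set to a single vertex therefore yields K_{4} as a minor, and since treewidth is minor-monotone, tw(G) ≥ tw(K_{4}) = 3. Combining the bounds, tw(G) = 3.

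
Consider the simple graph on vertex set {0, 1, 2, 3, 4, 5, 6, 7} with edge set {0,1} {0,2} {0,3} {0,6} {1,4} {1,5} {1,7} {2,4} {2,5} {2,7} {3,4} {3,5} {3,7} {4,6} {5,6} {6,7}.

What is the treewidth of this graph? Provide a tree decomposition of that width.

Each bag holds 5 vertices, so the decomposition has width 4, which upper-bounds the treewidth. For the lower bound: the 5 vertex sets {2,5}, {0,6}, {1,4}, {3}, {7} are disjoint, each induces a connected subgraph, and every pair is joined by at least one edge of G. Contracting each set to a single vertex therefore yields K_{5} as a minor, and since treewidth is minor-monotone, tw(G) ≥ tw(K_{5}) = 4. Combining the bounds, tw(G) = 4.

Treewidth 4.
Bags: B1 = {1, 2, 3, 5, 6}  B2 = {0, 1, 2, 3, 6}  B3 = {1, 2, 3, 4, 6}  B4 = {1, 2, 3, 6, 7}
Tree: B1–B2, B2–B3, B3–B4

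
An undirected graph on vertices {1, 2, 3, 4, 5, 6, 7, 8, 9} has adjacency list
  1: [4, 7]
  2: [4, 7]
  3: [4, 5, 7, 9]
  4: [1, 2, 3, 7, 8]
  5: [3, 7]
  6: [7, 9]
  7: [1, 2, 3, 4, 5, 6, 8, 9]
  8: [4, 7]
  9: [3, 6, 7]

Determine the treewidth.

2

A width-2 tree decomposition is:
Bags: B1 = {4, 7, 8}  B2 = {1, 4, 7}  B3 = {3, 4, 7}  B4 = {3, 7, 9}  B5 = {6, 7, 9}  B6 = {3, 5, 7}  B7 = {2, 4, 7}
Tree: B1–B2, B2–B3, B3–B4, B4–B5, B3–B6, B1–B7
The largest bag has 3 vertices, giving width 2; this decomposition certifies tw(G) ≤ 2. For the lower bound, the 3 vertices {3, 7, 9} are pairwise adjacent, and any tree decomposition puts a clique entirely inside one bag — forcing width ≥ 2. Combining the bounds, tw(G) = 2.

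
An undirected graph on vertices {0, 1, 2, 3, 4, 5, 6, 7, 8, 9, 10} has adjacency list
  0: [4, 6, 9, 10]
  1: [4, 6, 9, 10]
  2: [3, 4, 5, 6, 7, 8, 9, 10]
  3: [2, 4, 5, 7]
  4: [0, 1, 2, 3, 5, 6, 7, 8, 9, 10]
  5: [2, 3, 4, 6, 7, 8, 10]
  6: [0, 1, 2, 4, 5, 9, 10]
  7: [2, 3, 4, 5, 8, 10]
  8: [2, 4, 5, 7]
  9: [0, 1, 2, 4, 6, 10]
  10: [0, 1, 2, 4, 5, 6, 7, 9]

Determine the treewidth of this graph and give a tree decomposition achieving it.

Treewidth 4.
Bags: B1 = {2, 4, 6, 9, 10}  B2 = {1, 4, 6, 9, 10}  B3 = {2, 4, 5, 6, 10}  B4 = {2, 4, 5, 7, 10}  B5 = {0, 4, 6, 9, 10}  B6 = {2, 3, 4, 5, 7}  B7 = {2, 4, 5, 7, 8}
Tree: B1–B2, B1–B3, B3–B4, B1–B5, B4–B6, B4–B7

The largest bag has 5 vertices, giving width 4; this decomposition certifies tw(G) ≤ 4. For the lower bound, the 5 vertices {0, 4, 6, 9, 10} are pairwise adjacent, and any tree decomposition puts a clique entirely inside one bag — forcing width ≥ 4. Therefore the treewidth is 4.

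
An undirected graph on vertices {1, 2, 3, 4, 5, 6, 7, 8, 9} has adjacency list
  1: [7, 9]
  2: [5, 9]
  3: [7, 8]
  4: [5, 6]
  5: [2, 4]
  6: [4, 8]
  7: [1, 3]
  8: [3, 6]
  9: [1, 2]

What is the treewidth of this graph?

2

A width-2 tree decomposition is:
Bags: B1 = {3, 7, 8}  B2 = {6, 7, 8}  B3 = {4, 6, 7}  B4 = {4, 5, 7}  B5 = {2, 5, 7}  B6 = {2, 7, 9}  B7 = {1, 7, 9}
Tree: B1–B2, B2–B3, B3–B4, B4–B5, B5–B6, B6–B7
The largest bag has 3 vertices, giving width 2; this decomposition certifies tw(G) ≤ 2. For the lower bound, G contains the cycle 7–3–8–6–4–5–2–9–1–7, so G is not a forest; only forests have treewidth ≤ 1, hence tw(G) ≥ 2. Therefore the treewidth is 2.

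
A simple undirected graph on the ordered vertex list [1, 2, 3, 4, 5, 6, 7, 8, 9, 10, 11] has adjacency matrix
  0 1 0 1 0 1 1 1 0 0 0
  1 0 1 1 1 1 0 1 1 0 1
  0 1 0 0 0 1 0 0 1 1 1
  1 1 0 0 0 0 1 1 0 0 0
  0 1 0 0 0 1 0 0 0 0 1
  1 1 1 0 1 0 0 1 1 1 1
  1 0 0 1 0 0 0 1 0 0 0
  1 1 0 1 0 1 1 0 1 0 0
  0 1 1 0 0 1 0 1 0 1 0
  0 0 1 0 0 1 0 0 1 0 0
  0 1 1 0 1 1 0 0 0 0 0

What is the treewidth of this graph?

3

A width-3 tree decomposition is:
Bags: B1 = {2, 3, 6, 9}  B2 = {2, 6, 8, 9}  B3 = {2, 3, 6, 11}  B4 = {1, 2, 6, 8}  B5 = {1, 2, 4, 8}  B6 = {2, 5, 6, 11}  B7 = {1, 4, 7, 8}  B8 = {3, 6, 9, 10}
Tree: B1–B2, B1–B3, B2–B4, B4–B5, B3–B6, B5–B7, B1–B8
Each bag holds 4 vertices, so the decomposition has width 3, which upper-bounds the treewidth. For the lower bound, the 4 vertices {1, 2, 4, 8} are pairwise adjacent, and any tree decomposition puts a clique entirely inside one bag — forcing width ≥ 3. The upper and lower bounds meet at 3, so that is the treewidth.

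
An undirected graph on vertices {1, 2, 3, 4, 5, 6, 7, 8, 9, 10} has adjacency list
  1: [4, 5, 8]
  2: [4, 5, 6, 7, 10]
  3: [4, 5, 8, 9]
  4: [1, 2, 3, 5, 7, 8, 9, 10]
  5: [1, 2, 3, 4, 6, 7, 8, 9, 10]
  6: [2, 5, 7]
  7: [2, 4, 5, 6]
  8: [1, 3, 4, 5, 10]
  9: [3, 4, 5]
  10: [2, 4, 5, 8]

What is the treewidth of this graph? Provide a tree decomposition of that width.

The largest bag has 4 vertices, giving width 3; this decomposition certifies tw(G) ≤ 3. Conversely, {1, 4, 5, 8} is a clique of size 4, and the vertices of any clique must share a bag in every tree decomposition; so some bag has ≥ 4 vertices and tw(G) ≥ 3. Hence tw(G) = 3 exactly.

Treewidth 3.
Bags: B1 = {4, 5, 8, 10}  B2 = {1, 4, 5, 8}  B3 = {3, 4, 5, 8}  B4 = {2, 4, 5, 10}  B5 = {2, 4, 5, 7}  B6 = {2, 5, 6, 7}  B7 = {3, 4, 5, 9}
Tree: B1–B2, B2–B3, B1–B4, B4–B5, B5–B6, B3–B7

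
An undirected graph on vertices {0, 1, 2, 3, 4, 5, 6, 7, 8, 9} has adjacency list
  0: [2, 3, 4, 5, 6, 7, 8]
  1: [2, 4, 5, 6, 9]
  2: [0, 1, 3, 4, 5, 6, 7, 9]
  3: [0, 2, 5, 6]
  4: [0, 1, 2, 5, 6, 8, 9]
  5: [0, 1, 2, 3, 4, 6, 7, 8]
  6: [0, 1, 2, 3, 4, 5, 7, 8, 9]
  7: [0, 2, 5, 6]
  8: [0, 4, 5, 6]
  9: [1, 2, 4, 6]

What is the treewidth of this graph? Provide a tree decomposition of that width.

Treewidth 4.
One such decomposition:
Bags: B1 = {0, 4, 5, 6, 8}  B2 = {0, 2, 4, 5, 6}  B3 = {1, 2, 4, 5, 6}  B4 = {1, 2, 4, 6, 9}  B5 = {0, 2, 3, 5, 6}  B6 = {0, 2, 5, 6, 7}
Tree: B1–B2, B2–B3, B3–B4, B2–B5, B5–B6

Every bag has size at most 5, so the width is 5 − 1 = 4 and tw(G) ≤ 4. Conversely, {0, 4, 5, 6, 8} is a clique of size 5, and the vertices of any clique must share a bag in every tree decomposition; so some bag has ≥ 5 vertices and tw(G) ≥ 4. Hence tw(G) = 4 exactly.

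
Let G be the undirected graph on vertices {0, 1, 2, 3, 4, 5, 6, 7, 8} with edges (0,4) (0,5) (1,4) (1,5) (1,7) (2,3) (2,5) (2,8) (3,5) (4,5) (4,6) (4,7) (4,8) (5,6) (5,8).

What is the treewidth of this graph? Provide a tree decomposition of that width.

Each bag holds 3 vertices, so the decomposition has width 2, which upper-bounds the treewidth. On the other hand G contains the 3-clique {2, 5, 8}. A clique must lie in a single bag of any decomposition, so no decomposition can have width below 2. Combining the bounds, tw(G) = 2.

Treewidth 2.
One optimal decomposition is:
Bags: B1 = {4, 5, 8}  B2 = {1, 4, 5}  B3 = {1, 4, 7}  B4 = {2, 5, 8}  B5 = {2, 3, 5}  B6 = {4, 5, 6}  B7 = {0, 4, 5}
Tree: B1–B2, B2–B3, B1–B4, B4–B5, B1–B6, B6–B7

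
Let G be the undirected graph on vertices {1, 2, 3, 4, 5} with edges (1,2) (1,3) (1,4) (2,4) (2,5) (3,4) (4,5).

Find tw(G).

2

A width-2 tree decomposition is:
Bags: B1 = {2, 4, 5}  B2 = {1, 2, 4}  B3 = {1, 3, 4}
Tree: B1–B2, B2–B3
The largest bag has 3 vertices, giving width 2; this decomposition certifies tw(G) ≤ 2. On the other hand G contains the 3-clique {1, 2, 4}. A clique must lie in a single bag of any decomposition, so no decomposition can have width below 2. Therefore the treewidth is 2.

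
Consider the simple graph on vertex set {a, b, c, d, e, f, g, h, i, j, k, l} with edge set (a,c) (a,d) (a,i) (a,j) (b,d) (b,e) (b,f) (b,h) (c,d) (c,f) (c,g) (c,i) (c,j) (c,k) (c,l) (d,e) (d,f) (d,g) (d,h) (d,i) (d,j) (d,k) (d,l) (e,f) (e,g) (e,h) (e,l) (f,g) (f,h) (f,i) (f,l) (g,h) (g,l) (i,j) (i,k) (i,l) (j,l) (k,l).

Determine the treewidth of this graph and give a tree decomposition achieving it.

Every bag has size at most 5, so the width is 5 − 1 = 4 and tw(G) ≤ 4. On the other hand G contains the 5-clique {a, c, d, i, j}. A clique must lie in a single bag of any decomposition, so no decomposition can have width below 4. Hence tw(G) = 4 exactly.

Treewidth 4.
One optimal decomposition is:
Bags: B1 = {d, e, f, g, l}  B2 = {d, e, f, g, h}  B3 = {c, d, f, g, l}  B4 = {c, d, f, i, l}  B5 = {c, d, i, j, l}  B6 = {a, c, d, i, j}  B7 = {b, d, e, f, h}  B8 = {c, d, i, k, l}
Tree: B1–B2, B1–B3, B3–B4, B4–B5, B5–B6, B2–B7, B4–B8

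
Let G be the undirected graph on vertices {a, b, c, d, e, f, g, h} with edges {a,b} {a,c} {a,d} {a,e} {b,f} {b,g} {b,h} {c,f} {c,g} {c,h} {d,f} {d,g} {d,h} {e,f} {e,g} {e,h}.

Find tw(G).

A width-4 tree decomposition is:
Bags: B1 = {a, b, c, d, e}  B2 = {b, c, d, e, g}  B3 = {b, c, d, e, h}  B4 = {b, c, d, e, f}
Tree: B1–B2, B2–B3, B3–B4
Every bag has size at most 5, so the width is 5 − 1 = 4 and tw(G) ≤ 4. For the lower bound: the 5 vertex sets {a,c}, {e,g}, {b,h}, {d}, {f} are disjoint, each induces a connected subgraph, and every pair is joined by at least one edge of G. Contracting each set to a single vertex therefore yields K_{5} as a minor, and since treewidth is minor-monotone, tw(G) ≥ tw(K_{5}) = 4. Combining the bounds, tw(G) = 4.

4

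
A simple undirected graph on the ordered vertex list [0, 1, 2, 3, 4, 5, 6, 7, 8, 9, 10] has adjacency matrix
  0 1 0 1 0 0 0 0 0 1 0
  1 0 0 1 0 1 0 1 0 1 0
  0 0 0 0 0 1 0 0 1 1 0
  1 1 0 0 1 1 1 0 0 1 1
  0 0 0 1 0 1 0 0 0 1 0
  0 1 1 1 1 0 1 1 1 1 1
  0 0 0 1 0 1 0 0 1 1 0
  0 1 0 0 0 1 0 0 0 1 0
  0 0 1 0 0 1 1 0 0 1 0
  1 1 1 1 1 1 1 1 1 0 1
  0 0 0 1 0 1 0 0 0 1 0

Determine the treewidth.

3

A width-3 tree decomposition is:
Bags: B1 = {3, 5, 9, 10}  B2 = {1, 3, 5, 9}  B3 = {3, 5, 6, 9}  B4 = {5, 6, 8, 9}  B5 = {1, 5, 7, 9}  B6 = {3, 4, 5, 9}  B7 = {2, 5, 8, 9}  B8 = {0, 1, 3, 9}
Tree: B1–B2, B1–B3, B3–B4, B2–B5, B1–B6, B4–B7, B2–B8
Every bag has size at most 4, so the width is 4 − 1 = 3 and tw(G) ≤ 3. Conversely, {0, 1, 3, 9} is a clique of size 4, and the vertices of any clique must share a bag in every tree decomposition; so some bag has ≥ 4 vertices and tw(G) ≥ 3. The upper and lower bounds meet at 3, so that is the treewidth.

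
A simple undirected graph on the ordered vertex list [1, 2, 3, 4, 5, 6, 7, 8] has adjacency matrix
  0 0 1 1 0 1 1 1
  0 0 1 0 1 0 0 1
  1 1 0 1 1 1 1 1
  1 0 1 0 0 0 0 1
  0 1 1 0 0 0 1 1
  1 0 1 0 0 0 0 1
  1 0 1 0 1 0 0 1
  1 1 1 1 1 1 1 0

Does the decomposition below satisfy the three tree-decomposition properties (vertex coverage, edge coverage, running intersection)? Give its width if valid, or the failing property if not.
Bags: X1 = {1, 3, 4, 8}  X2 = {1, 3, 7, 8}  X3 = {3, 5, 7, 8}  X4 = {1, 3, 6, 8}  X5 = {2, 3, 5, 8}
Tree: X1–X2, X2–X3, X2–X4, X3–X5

Yes; width 3.

Every vertex of G appears in some bag (union = {1, 2, 3, 4, 5, 6, 7, 8}); every edge is covered by a bag; and for each vertex v the set of bags containing v is connected in the bag tree. The decomposition is therefore valid. The largest bag has 4 vertices, so the width is 3.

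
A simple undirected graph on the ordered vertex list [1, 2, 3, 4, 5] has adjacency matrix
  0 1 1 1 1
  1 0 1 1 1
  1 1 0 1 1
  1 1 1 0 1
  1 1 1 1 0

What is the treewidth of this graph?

4

A width-4 tree decomposition is:
Bags: B1 = {1, 2, 3, 4, 5}
Tree: (single bag)
A single bag containing all 5 vertices is trivially a valid decomposition of width 4. Conversely, {1, 2, 3, 4, 5} is a clique of size 5, and the vertices of any clique must share a bag in every tree decomposition; so some bag has ≥ 5 vertices and tw(G) ≥ 4. Hence tw(G) = 4 exactly.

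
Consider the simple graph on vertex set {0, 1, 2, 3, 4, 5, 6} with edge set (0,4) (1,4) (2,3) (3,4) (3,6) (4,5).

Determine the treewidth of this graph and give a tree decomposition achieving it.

Each bag holds 2 vertices, so the decomposition has width 1, which upper-bounds the treewidth. Since G has at least one edge (e.g. 3–4), it is not an edgeless graph, so tw(G) ≥ 1. Combining the bounds, tw(G) = 1.

Treewidth 1.
One optimal decomposition is:
Bags: B1 = {3, 4}  B2 = {0, 4}  B3 = {1, 4}  B4 = {3, 6}  B5 = {2, 3}  B6 = {4, 5}
Tree: B1–B2, B2–B3, B1–B4, B4–B5, B2–B6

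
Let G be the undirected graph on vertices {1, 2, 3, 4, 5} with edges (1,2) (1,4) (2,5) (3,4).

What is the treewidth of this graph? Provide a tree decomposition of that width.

Treewidth 1.
One optimal decomposition is:
Bags: B1 = {3, 4}  B2 = {1, 4}  B3 = {1, 2}  B4 = {2, 5}
Tree: B1–B2, B2–B3, B3–B4

The largest bag has 2 vertices, giving width 1; this decomposition certifies tw(G) ≤ 1. Since G has at least one edge (e.g. 3–4), it is not an edgeless graph, so tw(G) ≥ 1. Therefore the treewidth is 1.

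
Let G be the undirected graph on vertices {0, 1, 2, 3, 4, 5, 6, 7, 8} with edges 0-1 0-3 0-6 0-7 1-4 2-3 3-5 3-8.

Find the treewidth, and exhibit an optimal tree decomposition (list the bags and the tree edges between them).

Treewidth 1.
One optimal decomposition is:
Bags: B1 = {2, 3}  B2 = {0, 3}  B3 = {0, 7}  B4 = {0, 1}  B5 = {1, 4}  B6 = {3, 5}  B7 = {0, 6}  B8 = {3, 8}
Tree: B1–B2, B2–B3, B2–B4, B4–B5, B1–B6, B3–B7, B6–B8

Every bag has size at most 2, so the width is 2 − 1 = 1 and tw(G) ≤ 1. Since G has at least one edge (e.g. 2–3), it is not an edgeless graph, so tw(G) ≥ 1. Combining the bounds, tw(G) = 1.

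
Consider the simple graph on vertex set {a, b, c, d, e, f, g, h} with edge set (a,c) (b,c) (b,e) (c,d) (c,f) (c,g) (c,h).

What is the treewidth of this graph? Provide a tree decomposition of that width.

Treewidth 1.
One such decomposition:
Bags: B1 = {a, c}  B2 = {c, g}  B3 = {b, c}  B4 = {c, f}  B5 = {b, e}  B6 = {c, h}  B7 = {c, d}
Tree: B1–B2, B2–B3, B3–B4, B3–B5, B4–B6, B2–B7

Each bag holds 2 vertices, so the decomposition has width 1, which upper-bounds the treewidth. G has an edge, so its treewidth is at least 1. Therefore the treewidth is 1.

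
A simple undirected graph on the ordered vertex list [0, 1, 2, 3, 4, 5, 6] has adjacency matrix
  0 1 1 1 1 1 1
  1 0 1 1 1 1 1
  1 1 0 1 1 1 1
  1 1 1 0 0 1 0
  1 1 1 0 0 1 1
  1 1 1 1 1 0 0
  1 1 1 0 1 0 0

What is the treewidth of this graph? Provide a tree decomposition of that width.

Each bag holds 5 vertices, so the decomposition has width 4, which upper-bounds the treewidth. On the other hand G contains the 5-clique {0, 1, 2, 3, 5}. A clique must lie in a single bag of any decomposition, so no decomposition can have width below 4. Combining the bounds, tw(G) = 4.

Treewidth 4.
One optimal decomposition is:
Bags: B1 = {0, 1, 2, 4, 5}  B2 = {0, 1, 2, 4, 6}  B3 = {0, 1, 2, 3, 5}
Tree: B1–B2, B1–B3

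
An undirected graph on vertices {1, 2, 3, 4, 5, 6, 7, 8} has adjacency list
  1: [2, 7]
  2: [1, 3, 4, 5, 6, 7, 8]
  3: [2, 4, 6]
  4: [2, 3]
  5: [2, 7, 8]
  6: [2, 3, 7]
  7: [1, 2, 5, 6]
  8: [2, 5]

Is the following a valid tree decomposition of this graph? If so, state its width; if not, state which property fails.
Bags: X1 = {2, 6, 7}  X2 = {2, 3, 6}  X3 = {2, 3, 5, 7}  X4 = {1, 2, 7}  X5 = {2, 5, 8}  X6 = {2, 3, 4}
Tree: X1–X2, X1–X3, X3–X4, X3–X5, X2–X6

A tree decomposition must satisfy three properties: every vertex lies in some bag; for every edge, both endpoints lie together in some bag; and for every vertex, the bags containing it form a connected subtree. Here bags containing vertex 3 are not connected in the tree, so the decomposition is invalid.

No — bags containing vertex 3 are not connected in the tree.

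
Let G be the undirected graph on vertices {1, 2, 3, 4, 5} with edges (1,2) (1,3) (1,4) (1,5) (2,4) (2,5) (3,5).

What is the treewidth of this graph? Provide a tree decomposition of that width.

Each bag holds 3 vertices, so the decomposition has width 2, which upper-bounds the treewidth. Conversely, {1, 2, 4} is a clique of size 3, and the vertices of any clique must share a bag in every tree decomposition; so some bag has ≥ 3 vertices and tw(G) ≥ 2. Combining the bounds, tw(G) = 2.

Treewidth 2.
One optimal decomposition is:
Bags: B1 = {1, 2, 4}  B2 = {1, 2, 5}  B3 = {1, 3, 5}
Tree: B1–B2, B2–B3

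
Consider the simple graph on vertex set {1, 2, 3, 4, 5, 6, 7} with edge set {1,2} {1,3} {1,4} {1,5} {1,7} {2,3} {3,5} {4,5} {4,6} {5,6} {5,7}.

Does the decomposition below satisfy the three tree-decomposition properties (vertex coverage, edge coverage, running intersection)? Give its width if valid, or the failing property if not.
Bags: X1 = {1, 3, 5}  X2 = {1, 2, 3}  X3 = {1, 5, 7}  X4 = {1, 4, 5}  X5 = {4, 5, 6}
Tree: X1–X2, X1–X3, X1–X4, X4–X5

Checking the three conditions: (i) the bags cover all of {1, 2, 3, 4, 5, 6, 7}; (ii) for each edge, some bag contains both endpoints; (iii) the bags containing any fixed vertex form a subtree. All hold, so the decomposition is valid with width 3 − 1 = 2.

Yes; width 2.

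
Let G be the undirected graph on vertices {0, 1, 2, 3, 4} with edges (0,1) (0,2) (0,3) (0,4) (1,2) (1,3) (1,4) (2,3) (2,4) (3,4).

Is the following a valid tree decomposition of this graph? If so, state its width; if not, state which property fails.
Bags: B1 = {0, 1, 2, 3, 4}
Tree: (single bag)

Yes; width 4.

Checking the three conditions: (i) the bags cover all of {0, 1, 2, 3, 4}; (ii) for each edge, some bag contains both endpoints; (iii) the bags containing any fixed vertex form a subtree. All hold, so the decomposition is valid with width 5 − 1 = 4.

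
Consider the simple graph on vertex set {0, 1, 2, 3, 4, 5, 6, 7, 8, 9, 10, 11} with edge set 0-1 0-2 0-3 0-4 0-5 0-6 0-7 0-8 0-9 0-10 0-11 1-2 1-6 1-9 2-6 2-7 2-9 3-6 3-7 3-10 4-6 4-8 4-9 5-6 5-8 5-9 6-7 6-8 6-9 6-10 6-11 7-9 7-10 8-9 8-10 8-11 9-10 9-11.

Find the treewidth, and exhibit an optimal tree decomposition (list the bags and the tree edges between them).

The largest bag has 5 vertices, giving width 4; this decomposition certifies tw(G) ≤ 4. For the lower bound, the 5 vertices {0, 6, 8, 9, 10} are pairwise adjacent, and any tree decomposition puts a clique entirely inside one bag — forcing width ≥ 4. The upper and lower bounds meet at 4, so that is the treewidth.

Treewidth 4.
One optimal decomposition is:
Bags: B1 = {0, 6, 8, 9, 10}  B2 = {0, 6, 8, 9, 11}  B3 = {0, 5, 6, 8, 9}  B4 = {0, 6, 7, 9, 10}  B5 = {0, 2, 6, 7, 9}  B6 = {0, 1, 2, 6, 9}  B7 = {0, 3, 6, 7, 10}  B8 = {0, 4, 6, 8, 9}
Tree: B1–B2, B2–B3, B1–B4, B4–B5, B5–B6, B4–B7, B3–B8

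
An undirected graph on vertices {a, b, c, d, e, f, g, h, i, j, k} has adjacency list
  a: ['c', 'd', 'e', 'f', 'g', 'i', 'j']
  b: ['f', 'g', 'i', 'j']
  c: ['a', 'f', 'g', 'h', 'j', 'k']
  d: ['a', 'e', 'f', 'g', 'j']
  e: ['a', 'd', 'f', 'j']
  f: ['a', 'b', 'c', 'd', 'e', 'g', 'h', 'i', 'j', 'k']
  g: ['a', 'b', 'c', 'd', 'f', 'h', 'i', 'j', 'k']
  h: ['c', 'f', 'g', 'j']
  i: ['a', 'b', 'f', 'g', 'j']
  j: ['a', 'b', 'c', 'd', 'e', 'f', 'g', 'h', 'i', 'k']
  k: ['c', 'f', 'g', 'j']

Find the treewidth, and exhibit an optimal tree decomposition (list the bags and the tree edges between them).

Each bag holds 5 vertices, so the decomposition has width 4, which upper-bounds the treewidth. Conversely, {a, d, f, g, j} is a clique of size 5, and the vertices of any clique must share a bag in every tree decomposition; so some bag has ≥ 5 vertices and tw(G) ≥ 4. Combining the bounds, tw(G) = 4.

Treewidth 4.
One such decomposition:
Bags: B1 = {a, d, f, g, j}  B2 = {a, c, f, g, j}  B3 = {c, f, g, j, k}  B4 = {c, f, g, h, j}  B5 = {a, f, g, i, j}  B6 = {b, f, g, i, j}  B7 = {a, d, e, f, j}
Tree: B1–B2, B2–B3, B2–B4, B2–B5, B5–B6, B1–B7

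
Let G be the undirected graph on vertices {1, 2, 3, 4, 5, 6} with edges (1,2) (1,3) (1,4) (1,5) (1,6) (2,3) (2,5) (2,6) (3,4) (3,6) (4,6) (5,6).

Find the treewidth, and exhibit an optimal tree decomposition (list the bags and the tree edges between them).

Each bag holds 4 vertices, so the decomposition has width 3, which upper-bounds the treewidth. On the other hand G contains the 4-clique {1, 2, 3, 6}. A clique must lie in a single bag of any decomposition, so no decomposition can have width below 3. Combining the bounds, tw(G) = 3.

Treewidth 3.
One such decomposition:
Bags: B1 = {1, 2, 3, 6}  B2 = {1, 2, 5, 6}  B3 = {1, 3, 4, 6}
Tree: B1–B2, B1–B3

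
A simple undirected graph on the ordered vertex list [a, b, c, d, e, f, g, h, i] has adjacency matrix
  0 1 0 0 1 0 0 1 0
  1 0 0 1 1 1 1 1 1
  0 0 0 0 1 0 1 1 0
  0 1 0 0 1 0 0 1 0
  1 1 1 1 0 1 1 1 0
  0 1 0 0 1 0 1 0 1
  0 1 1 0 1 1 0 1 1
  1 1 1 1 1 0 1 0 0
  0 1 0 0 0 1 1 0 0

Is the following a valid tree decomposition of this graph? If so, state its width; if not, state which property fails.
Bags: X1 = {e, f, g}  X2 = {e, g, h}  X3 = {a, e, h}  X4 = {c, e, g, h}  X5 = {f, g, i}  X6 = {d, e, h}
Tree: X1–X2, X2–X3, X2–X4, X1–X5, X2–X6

A tree decomposition must satisfy three properties: every vertex lies in some bag; for every edge, both endpoints lie together in some bag; and for every vertex, the bags containing it form a connected subtree. Here vertex b appears in no bag, so the decomposition is invalid.

No — vertex b appears in no bag.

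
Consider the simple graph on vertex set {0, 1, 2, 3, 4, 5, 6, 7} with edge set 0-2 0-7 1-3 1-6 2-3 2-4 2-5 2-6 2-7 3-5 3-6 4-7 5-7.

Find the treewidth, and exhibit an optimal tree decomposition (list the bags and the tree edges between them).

Treewidth 2.
One such decomposition:
Bags: B1 = {2, 3, 5}  B2 = {2, 5, 7}  B3 = {2, 4, 7}  B4 = {2, 3, 6}  B5 = {0, 2, 7}  B6 = {1, 3, 6}
Tree: B1–B2, B2–B3, B1–B4, B3–B5, B4–B6

The largest bag has 3 vertices, giving width 2; this decomposition certifies tw(G) ≤ 2. Conversely, {1, 3, 6} is a clique of size 3, and the vertices of any clique must share a bag in every tree decomposition; so some bag has ≥ 3 vertices and tw(G) ≥ 2. Hence tw(G) = 2 exactly.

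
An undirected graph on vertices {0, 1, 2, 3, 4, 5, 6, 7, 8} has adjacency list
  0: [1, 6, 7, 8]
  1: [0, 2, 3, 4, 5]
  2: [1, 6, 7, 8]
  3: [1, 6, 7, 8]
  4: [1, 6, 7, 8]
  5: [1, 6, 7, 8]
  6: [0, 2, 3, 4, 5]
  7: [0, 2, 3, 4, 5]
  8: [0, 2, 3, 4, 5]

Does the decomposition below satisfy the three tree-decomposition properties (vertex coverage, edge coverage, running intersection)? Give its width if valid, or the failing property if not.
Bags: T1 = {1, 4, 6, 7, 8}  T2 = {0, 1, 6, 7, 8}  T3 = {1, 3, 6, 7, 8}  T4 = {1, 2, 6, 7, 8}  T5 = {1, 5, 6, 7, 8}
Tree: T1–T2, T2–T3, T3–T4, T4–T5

Yes; width 4.

Vertex coverage: the bags together contain {0, 1, 2, 3, 4, 5, 6, 7, 8}, the full vertex set. Edge coverage: each edge of G has both endpoints in at least one bag. Running intersection: for every vertex, the bags containing it form a connected subtree. All three properties hold, so this is a valid tree decomposition of width max|bag| − 1 = 4, and hence tw(G) ≤ 4.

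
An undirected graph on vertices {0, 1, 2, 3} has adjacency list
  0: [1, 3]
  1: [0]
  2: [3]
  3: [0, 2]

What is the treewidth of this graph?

A width-1 tree decomposition is:
Bags: B1 = {0, 3}  B2 = {0, 1}  B3 = {2, 3}
Tree: B1–B2, B1–B3
Every bag has size at most 2, so the width is 2 − 1 = 1 and tw(G) ≤ 1. Since G has at least one edge (e.g. 3–0), it is not an edgeless graph, so tw(G) ≥ 1. Therefore the treewidth is 1.

1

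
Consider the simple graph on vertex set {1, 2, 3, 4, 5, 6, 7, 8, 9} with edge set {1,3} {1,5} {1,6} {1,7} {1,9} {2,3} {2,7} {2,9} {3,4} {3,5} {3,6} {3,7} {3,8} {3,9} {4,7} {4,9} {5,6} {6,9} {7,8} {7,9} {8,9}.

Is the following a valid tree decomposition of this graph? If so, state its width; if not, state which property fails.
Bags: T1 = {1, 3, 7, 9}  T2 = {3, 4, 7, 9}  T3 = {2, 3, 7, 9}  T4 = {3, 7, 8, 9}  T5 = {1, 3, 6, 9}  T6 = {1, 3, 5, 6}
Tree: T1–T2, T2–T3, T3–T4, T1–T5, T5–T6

Every vertex of G appears in some bag (union = {1, 2, 3, 4, 5, 6, 7, 8, 9}); every edge is covered by a bag; and for each vertex v the set of bags containing v is connected in the bag tree. The decomposition is therefore valid. The largest bag has 4 vertices, so the width is 3.

Yes; width 3.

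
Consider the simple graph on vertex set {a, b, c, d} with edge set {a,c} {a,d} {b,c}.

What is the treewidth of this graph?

1

A width-1 tree decomposition is:
Bags: B1 = {a, c}  B2 = {a, d}  B3 = {b, c}
Tree: B1–B2, B1–B3
The largest bag has 2 vertices, giving width 1; this decomposition certifies tw(G) ≤ 1. Any graph with an edge has treewidth ≥ 1, and G has the edge a–c. Hence tw(G) = 1 exactly.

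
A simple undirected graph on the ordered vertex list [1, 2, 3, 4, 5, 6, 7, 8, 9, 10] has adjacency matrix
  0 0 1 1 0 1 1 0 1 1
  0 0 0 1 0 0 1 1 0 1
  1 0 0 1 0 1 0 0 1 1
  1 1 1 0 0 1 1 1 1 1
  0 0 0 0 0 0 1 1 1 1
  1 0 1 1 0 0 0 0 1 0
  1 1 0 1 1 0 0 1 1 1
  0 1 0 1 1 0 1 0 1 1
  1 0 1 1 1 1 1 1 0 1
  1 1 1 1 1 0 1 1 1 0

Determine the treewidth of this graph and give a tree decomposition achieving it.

The largest bag has 5 vertices, giving width 4; this decomposition certifies tw(G) ≤ 4. On the other hand G contains the 5-clique {4, 7, 8, 9, 10}. A clique must lie in a single bag of any decomposition, so no decomposition can have width below 4. Combining the bounds, tw(G) = 4.

Treewidth 4.
One optimal decomposition is:
Bags: B1 = {1, 3, 4, 6, 9}  B2 = {1, 3, 4, 9, 10}  B3 = {1, 4, 7, 9, 10}  B4 = {4, 7, 8, 9, 10}  B5 = {5, 7, 8, 9, 10}  B6 = {2, 4, 7, 8, 10}
Tree: B1–B2, B2–B3, B3–B4, B4–B5, B4–B6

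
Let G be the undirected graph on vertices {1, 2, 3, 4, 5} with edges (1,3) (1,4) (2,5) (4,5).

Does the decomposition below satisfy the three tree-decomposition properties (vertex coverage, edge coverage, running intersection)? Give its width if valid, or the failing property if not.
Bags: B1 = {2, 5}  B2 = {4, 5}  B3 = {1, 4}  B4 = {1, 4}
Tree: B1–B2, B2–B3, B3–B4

A tree decomposition must satisfy three properties: every vertex lies in some bag; for every edge, both endpoints lie together in some bag; and for every vertex, the bags containing it form a connected subtree. Here vertex 3 appears in no bag, so the decomposition is invalid.

No — vertex 3 appears in no bag.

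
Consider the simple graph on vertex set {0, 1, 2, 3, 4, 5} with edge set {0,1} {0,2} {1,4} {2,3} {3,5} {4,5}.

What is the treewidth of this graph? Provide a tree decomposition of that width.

Every bag has size at most 3, so the width is 3 − 1 = 2 and tw(G) ≤ 2. For the lower bound, G contains the cycle 0–2–3–5–4–1–0, so G is not a forest; only forests have treewidth ≤ 1, hence tw(G) ≥ 2. Combining the bounds, tw(G) = 2.

Treewidth 2.
One such decomposition:
Bags: B1 = {0, 2, 3}  B2 = {0, 3, 5}  B3 = {0, 4, 5}  B4 = {0, 1, 4}
Tree: B1–B2, B2–B3, B3–B4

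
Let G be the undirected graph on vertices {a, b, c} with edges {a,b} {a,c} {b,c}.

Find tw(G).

A width-2 tree decomposition is:
Bags: B1 = {a, b, c}
Tree: (single bag)
With just one bag of size 3, the width is 3 − 1 = 2, so tw(G) ≤ 2. Conversely, {a, b, c} is a clique of size 3, and the vertices of any clique must share a bag in every tree decomposition; so some bag has ≥ 3 vertices and tw(G) ≥ 2. The upper and lower bounds meet at 2, so that is the treewidth.

2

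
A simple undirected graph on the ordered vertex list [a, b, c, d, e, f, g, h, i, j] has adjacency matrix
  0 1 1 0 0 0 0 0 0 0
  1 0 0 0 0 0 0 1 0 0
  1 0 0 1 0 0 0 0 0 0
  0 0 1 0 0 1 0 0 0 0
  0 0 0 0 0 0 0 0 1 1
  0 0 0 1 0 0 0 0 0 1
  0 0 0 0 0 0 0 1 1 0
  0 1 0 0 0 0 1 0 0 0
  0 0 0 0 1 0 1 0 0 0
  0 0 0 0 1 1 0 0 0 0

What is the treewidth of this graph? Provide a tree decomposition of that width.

Each bag holds 3 vertices, so the decomposition has width 2, which upper-bounds the treewidth. The edges f–j–e–i–g–h–b–a–c–d–f form a cycle, so G is not a tree and its treewidth is at least 2. Combining the bounds, tw(G) = 2.

Treewidth 2.
One optimal decomposition is:
Bags: B1 = {e, f, j}  B2 = {e, f, i}  B3 = {f, g, i}  B4 = {f, g, h}  B5 = {b, f, h}  B6 = {a, b, f}  B7 = {a, c, f}  B8 = {c, d, f}
Tree: B1–B2, B2–B3, B3–B4, B4–B5, B5–B6, B6–B7, B7–B8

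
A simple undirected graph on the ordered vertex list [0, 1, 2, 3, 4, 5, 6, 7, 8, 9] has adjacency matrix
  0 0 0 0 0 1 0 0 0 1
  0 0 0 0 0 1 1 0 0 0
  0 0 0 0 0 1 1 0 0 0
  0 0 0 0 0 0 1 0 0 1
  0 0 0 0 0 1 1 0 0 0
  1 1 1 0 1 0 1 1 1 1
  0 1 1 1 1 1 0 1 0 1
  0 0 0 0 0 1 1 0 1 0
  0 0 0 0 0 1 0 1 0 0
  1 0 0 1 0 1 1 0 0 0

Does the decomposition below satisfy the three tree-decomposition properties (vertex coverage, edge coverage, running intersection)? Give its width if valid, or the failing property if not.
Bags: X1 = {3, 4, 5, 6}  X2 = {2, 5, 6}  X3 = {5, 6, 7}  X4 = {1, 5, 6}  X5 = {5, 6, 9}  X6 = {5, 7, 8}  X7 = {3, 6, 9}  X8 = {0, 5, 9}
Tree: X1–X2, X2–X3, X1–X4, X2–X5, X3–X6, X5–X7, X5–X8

A tree decomposition must satisfy three properties: every vertex lies in some bag; for every edge, both endpoints lie together in some bag; and for every vertex, the bags containing it form a connected subtree. Here bags containing vertex 3 are not connected in the tree, so the decomposition is invalid.

No — bags containing vertex 3 are not connected in the tree.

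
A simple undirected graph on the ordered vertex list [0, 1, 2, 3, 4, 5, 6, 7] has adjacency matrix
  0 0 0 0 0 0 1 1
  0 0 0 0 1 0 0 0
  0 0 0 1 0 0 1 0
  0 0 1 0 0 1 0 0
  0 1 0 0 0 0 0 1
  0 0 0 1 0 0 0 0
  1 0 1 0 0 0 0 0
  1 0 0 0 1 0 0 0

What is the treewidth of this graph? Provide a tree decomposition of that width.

Each bag holds 2 vertices, so the decomposition has width 1, which upper-bounds the treewidth. G has an edge, so its treewidth is at least 1. Combining the bounds, tw(G) = 1.

Treewidth 1.
Bags: B1 = {3, 5}  B2 = {2, 3}  B3 = {2, 6}  B4 = {0, 6}  B5 = {0, 7}  B6 = {4, 7}  B7 = {1, 4}
Tree: B1–B2, B2–B3, B3–B4, B4–B5, B5–B6, B6–B7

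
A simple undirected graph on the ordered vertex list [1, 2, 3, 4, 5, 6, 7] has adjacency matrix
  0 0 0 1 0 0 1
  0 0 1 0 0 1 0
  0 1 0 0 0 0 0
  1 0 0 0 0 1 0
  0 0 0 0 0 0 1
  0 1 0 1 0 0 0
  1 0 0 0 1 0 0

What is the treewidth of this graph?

A width-1 tree decomposition is:
Bags: B1 = {2, 3}  B2 = {2, 6}  B3 = {4, 6}  B4 = {1, 4}  B5 = {1, 7}  B6 = {5, 7}
Tree: B1–B2, B2–B3, B3–B4, B4–B5, B5–B6
Each bag holds 2 vertices, so the decomposition has width 1, which upper-bounds the treewidth. Any graph with an edge has treewidth ≥ 1, and G has the edge 3–2. Combining the bounds, tw(G) = 1.

1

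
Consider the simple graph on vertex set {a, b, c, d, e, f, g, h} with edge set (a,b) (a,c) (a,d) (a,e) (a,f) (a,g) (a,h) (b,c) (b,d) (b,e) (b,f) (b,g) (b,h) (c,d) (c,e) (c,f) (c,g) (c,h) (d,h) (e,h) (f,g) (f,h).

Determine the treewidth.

4

A width-4 tree decomposition is:
Bags: B1 = {a, b, c, e, h}  B2 = {a, b, c, f, h}  B3 = {a, b, c, f, g}  B4 = {a, b, c, d, h}
Tree: B1–B2, B2–B3, B2–B4
Each bag holds 5 vertices, so the decomposition has width 4, which upper-bounds the treewidth. On the other hand G contains the 5-clique {a, b, c, f, g}. A clique must lie in a single bag of any decomposition, so no decomposition can have width below 4. Therefore the treewidth is 4.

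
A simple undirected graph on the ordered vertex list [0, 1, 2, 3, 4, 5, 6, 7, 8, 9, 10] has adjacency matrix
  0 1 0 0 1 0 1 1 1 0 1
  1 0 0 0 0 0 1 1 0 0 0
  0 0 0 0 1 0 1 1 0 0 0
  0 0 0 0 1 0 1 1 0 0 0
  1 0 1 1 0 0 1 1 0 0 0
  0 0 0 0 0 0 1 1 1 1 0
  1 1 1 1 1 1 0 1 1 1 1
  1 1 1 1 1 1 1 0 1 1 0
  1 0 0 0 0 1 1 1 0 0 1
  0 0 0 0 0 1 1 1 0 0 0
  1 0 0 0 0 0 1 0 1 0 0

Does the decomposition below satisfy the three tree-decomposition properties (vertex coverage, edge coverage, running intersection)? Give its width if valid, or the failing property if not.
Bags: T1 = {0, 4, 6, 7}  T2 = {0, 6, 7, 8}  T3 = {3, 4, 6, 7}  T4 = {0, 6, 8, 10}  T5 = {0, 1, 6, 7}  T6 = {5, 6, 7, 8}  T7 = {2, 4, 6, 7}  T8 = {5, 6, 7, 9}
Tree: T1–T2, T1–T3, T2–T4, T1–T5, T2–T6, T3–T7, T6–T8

Every vertex of G appears in some bag (union = {0, 1, 2, 3, 4, 5, 6, 7, 8, 9, 10}); every edge is covered by a bag; and for each vertex v the set of bags containing v is connected in the bag tree. The decomposition is therefore valid. The largest bag has 4 vertices, so the width is 3.

Yes; width 3.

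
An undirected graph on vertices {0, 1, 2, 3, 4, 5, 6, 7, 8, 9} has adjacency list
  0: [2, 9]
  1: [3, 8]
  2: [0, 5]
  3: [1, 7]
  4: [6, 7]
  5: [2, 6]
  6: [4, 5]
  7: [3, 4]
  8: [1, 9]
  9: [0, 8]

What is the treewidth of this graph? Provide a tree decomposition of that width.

The largest bag has 3 vertices, giving width 2; this decomposition certifies tw(G) ≤ 2. Since 7–4–6–5–2–0–9–8–1–3–7 is a cycle in G, G is not acyclic. Forests are exactly the graphs of treewidth ≤ 1, so tw(G) ≥ 2. Combining the bounds, tw(G) = 2.

Treewidth 2.
One optimal decomposition is:
Bags: B1 = {4, 6, 7}  B2 = {5, 6, 7}  B3 = {2, 5, 7}  B4 = {0, 2, 7}  B5 = {0, 7, 9}  B6 = {7, 8, 9}  B7 = {1, 7, 8}  B8 = {1, 3, 7}
Tree: B1–B2, B2–B3, B3–B4, B4–B5, B5–B6, B6–B7, B7–B8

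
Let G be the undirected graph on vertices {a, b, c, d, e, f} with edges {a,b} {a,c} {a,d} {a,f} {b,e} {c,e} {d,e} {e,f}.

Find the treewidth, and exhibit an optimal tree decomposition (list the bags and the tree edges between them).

The largest bag has 3 vertices, giving width 2; this decomposition certifies tw(G) ≤ 2. Since e–c–a–d–e is a cycle in G, G is not acyclic. Forests are exactly the graphs of treewidth ≤ 1, so tw(G) ≥ 2. The upper and lower bounds meet at 2, so that is the treewidth.

Treewidth 2.
Bags: B1 = {a, c, e}  B2 = {a, d, e}  B3 = {a, b, e}  B4 = {a, e, f}
Tree: B1–B2, B2–B3, B3–B4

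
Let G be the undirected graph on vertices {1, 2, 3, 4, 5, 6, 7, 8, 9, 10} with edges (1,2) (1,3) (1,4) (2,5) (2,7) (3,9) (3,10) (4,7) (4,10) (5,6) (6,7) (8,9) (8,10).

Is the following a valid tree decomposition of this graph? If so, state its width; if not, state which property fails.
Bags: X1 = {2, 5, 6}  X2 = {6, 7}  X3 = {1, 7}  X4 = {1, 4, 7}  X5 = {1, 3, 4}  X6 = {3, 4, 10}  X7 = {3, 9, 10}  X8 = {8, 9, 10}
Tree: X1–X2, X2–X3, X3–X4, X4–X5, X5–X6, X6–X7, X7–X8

A tree decomposition must satisfy three properties: every vertex lies in some bag; for every edge, both endpoints lie together in some bag; and for every vertex, the bags containing it form a connected subtree. Here edge (2,7) lies in no bag, so the decomposition is invalid.

No — edge (2,7) lies in no bag.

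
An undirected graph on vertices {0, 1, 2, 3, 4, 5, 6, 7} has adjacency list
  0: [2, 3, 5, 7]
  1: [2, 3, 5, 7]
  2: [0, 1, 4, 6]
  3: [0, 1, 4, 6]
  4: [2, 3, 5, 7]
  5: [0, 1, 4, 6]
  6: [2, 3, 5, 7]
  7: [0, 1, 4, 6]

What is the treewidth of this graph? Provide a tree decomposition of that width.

Treewidth 4.
One such decomposition:
Bags: B1 = {0, 1, 4, 5, 6}  B2 = {0, 1, 2, 4, 6}  B3 = {0, 1, 4, 6, 7}  B4 = {0, 1, 3, 4, 6}
Tree: B1–B2, B2–B3, B3–B4

Each bag holds 5 vertices, so the decomposition has width 4, which upper-bounds the treewidth. For the lower bound: the 5 vertex sets {5,6}, {0,2}, {4,7}, {1}, {3} are disjoint, each induces a connected subgraph, and every pair is joined by at least one edge of G. Contracting each set to a single vertex therefore yields K_{5} as a minor, and since treewidth is minor-monotone, tw(G) ≥ tw(K_{5}) = 4. Combining the bounds, tw(G) = 4.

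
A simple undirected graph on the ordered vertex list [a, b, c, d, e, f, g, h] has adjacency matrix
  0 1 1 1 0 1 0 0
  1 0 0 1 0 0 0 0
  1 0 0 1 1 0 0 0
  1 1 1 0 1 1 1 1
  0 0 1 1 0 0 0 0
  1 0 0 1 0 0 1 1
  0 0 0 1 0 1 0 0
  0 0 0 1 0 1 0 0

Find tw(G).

A width-2 tree decomposition is:
Bags: B1 = {c, d, e}  B2 = {a, c, d}  B3 = {a, d, f}  B4 = {d, f, g}  B5 = {a, b, d}  B6 = {d, f, h}
Tree: B1–B2, B2–B3, B3–B4, B3–B5, B4–B6
The largest bag has 3 vertices, giving width 2; this decomposition certifies tw(G) ≤ 2. Conversely, {c, d, e} is a clique of size 3, and the vertices of any clique must share a bag in every tree decomposition; so some bag has ≥ 3 vertices and tw(G) ≥ 2. Combining the bounds, tw(G) = 2.

2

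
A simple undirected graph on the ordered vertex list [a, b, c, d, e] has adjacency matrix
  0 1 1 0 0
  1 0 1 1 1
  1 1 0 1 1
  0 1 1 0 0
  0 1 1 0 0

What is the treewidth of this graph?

2

A width-2 tree decomposition is:
Bags: B1 = {b, c, e}  B2 = {b, c, d}  B3 = {a, b, c}
Tree: B1–B2, B1–B3
Each bag holds 3 vertices, so the decomposition has width 2, which upper-bounds the treewidth. Conversely, {b, c, d} is a clique of size 3, and the vertices of any clique must share a bag in every tree decomposition; so some bag has ≥ 3 vertices and tw(G) ≥ 2. The upper and lower bounds meet at 2, so that is the treewidth.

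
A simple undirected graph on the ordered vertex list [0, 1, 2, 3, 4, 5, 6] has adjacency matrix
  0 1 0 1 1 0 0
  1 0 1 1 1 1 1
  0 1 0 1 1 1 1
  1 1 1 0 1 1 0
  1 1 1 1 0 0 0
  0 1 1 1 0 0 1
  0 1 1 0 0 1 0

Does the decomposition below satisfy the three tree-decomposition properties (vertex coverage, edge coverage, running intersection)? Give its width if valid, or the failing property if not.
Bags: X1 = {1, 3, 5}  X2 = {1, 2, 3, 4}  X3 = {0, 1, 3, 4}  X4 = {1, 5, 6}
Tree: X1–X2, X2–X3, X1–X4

A tree decomposition must satisfy three properties: every vertex lies in some bag; for every edge, both endpoints lie together in some bag; and for every vertex, the bags containing it form a connected subtree. Here edge (2,5) lies in no bag, so the decomposition is invalid.

No — edge (2,5) lies in no bag.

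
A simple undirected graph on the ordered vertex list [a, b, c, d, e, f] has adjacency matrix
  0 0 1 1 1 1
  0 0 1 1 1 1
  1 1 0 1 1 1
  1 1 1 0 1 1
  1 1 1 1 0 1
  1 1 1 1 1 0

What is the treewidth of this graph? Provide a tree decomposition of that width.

Treewidth 4.
One optimal decomposition is:
Bags: B1 = {b, c, d, e, f}  B2 = {a, c, d, e, f}
Tree: B1–B2

The largest bag has 5 vertices, giving width 4; this decomposition certifies tw(G) ≤ 4. For the lower bound, the 5 vertices {a, c, d, e, f} are pairwise adjacent, and any tree decomposition puts a clique entirely inside one bag — forcing width ≥ 4. Hence tw(G) = 4 exactly.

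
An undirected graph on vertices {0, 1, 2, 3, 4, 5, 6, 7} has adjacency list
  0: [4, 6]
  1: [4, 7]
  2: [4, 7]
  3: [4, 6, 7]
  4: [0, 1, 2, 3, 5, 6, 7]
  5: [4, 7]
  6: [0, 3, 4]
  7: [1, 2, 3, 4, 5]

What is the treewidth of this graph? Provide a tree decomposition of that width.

Treewidth 2.
One optimal decomposition is:
Bags: B1 = {3, 4, 7}  B2 = {2, 4, 7}  B3 = {3, 4, 6}  B4 = {4, 5, 7}  B5 = {0, 4, 6}  B6 = {1, 4, 7}
Tree: B1–B2, B1–B3, B1–B4, B3–B5, B4–B6

Every bag has size at most 3, so the width is 3 − 1 = 2 and tw(G) ≤ 2. For the lower bound, the 3 vertices {0, 4, 6} are pairwise adjacent, and any tree decomposition puts a clique entirely inside one bag — forcing width ≥ 2. Hence tw(G) = 2 exactly.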